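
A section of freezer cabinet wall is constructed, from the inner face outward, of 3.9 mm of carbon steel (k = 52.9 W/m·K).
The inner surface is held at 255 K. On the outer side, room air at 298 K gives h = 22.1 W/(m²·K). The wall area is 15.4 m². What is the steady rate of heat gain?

Q ≈ 14600 W

Using the resistance-network approach (series):
R_carbon steel = L/(kA) = 0.0039/(52.9×15.4) = 4.787×10^-6 K/W
R_outer film = 1/(h_o·A) = 1/(22.1×15.4) = 0.002938 K/W
R_total = 0.002943 K/W
Q = ΔT / R_total = 43 / 0.002943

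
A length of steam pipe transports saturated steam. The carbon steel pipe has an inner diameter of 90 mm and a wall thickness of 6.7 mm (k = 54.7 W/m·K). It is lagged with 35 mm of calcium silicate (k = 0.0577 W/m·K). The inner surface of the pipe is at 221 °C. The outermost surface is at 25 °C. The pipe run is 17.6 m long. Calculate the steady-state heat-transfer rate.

Per-layer cylindrical resistances, series-summed:
R_carbon steel pipe wall = ln(51.7/45)/(2π×54.7×17.6) = 2.295×10^-5 K/W
R_calcium silicate = ln(86.7/51.7)/(2π×0.0577×17.6) = 0.08102 K/W
R_total = 0.08105 K/W
Q = ΔT/R_total = 196/0.08105

Q ≈ 2420 W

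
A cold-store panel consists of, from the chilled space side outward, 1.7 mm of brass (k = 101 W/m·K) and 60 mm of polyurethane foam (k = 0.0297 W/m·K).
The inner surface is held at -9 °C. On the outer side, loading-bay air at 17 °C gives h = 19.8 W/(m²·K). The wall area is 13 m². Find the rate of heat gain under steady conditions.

Q ≈ 163 W

Series thermal resistances:
R_brass = L/(kA) = 0.0017/(101×13) = 1.295×10^-6 K/W
R_polyurethane foam = L/(kA) = 0.06/(0.0297×13) = 0.1554 K/W
R_outer film = 1/(h_o·A) = 1/(19.8×13) = 0.003885 K/W
R_total = 0.1593 K/W
Q = ΔT / R_total = 26 / 0.1593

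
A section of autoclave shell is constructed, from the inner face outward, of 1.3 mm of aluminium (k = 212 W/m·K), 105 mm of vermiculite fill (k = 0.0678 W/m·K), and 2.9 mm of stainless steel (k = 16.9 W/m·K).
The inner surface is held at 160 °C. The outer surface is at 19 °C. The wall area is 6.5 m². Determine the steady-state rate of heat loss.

Q ≈ 592 W

Thermal resistances in series:
R_aluminium = L/(kA) = 0.0013/(212×6.5) = 9.434×10^-7 K/W
R_vermiculite fill = L/(kA) = 0.105/(0.0678×6.5) = 0.2383 K/W
R_stainless steel = L/(kA) = 0.0029/(16.9×6.5) = 2.64×10^-5 K/W
R_total = 0.2383 K/W
Q = ΔT / R_total = 141 / 0.2383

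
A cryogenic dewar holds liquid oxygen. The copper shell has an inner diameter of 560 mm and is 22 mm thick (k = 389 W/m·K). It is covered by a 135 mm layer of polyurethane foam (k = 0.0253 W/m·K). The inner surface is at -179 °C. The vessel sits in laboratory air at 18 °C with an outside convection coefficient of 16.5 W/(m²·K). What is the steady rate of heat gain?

Q ≈ 60.8 W

Each spherical layer contributes R = (1/r_i − 1/r_o)/(4πk):
R_copper shell = (1/0.28 − 1/0.302)/(4π×389) = 5.322×10^-5 K/W
R_polyurethane foam = (1/0.302 − 1/0.437)/(4π×0.0253) = 3.217 K/W
R_outer film = 1/(h·4πr_o²) = 1/(16.5×4π×0.437²) = 0.02525 K/W
R_total = 3.243 K/W
Q = ΔT/R_total = 197/3.243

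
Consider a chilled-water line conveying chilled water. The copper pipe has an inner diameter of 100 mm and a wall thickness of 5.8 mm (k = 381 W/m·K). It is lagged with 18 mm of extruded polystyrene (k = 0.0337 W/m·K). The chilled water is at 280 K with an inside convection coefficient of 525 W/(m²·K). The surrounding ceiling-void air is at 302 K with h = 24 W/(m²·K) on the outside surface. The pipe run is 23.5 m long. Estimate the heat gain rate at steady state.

Q ≈ 365 W

For a radial system each layer contributes R = ln(r_out/r_in)/(2πkL); films add R = 1/(hA).
R_inner film = 1/(h_i·2πr₁L) = 1/(525×2π×0.05×23.5) = 2.58×10^-4 K/W
R_copper pipe wall = ln(55.8/50)/(2π×381×23.5) = 1.951×10^-6 K/W
R_extruded polystyrene = ln(73.8/55.8)/(2π×0.0337×23.5) = 0.05619 K/W
R_outer film = 1/(h_o·2πr_oL) = 1/(24×2π×0.0738×23.5) = 0.003824 K/W
R_total = 0.06027 K/W
Q = ΔT/R_total = 22/0.06027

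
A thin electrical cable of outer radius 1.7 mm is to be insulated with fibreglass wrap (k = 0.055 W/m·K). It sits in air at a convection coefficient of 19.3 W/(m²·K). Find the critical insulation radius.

For a cylinder r_cr = k/h = 0.055/19.3
r_cr = 2.85 mm; since the bare radius (1.7 mm) is below r_cr, adding a thin layer of insulation will *increase* heat loss.

r_cr ≈ 2.85 mm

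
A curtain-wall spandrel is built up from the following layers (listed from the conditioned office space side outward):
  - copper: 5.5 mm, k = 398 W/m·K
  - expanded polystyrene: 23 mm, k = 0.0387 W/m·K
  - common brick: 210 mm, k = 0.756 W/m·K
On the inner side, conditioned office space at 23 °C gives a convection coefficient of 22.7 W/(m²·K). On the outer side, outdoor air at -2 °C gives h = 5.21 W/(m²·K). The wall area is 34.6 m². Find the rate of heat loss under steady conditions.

Treating each layer as a thermal resistance in series:
R_inner film = 1/(h_i·A) = 1/(22.7×34.6) = 0.001273 K/W
R_copper = L/(kA) = 0.0055/(398×34.6) = 3.994×10^-7 K/W
R_expanded polystyrene = L/(kA) = 0.023/(0.0387×34.6) = 0.01718 K/W
R_common brick = L/(kA) = 0.21/(0.756×34.6) = 0.008028 K/W
R_outer film = 1/(h_o·A) = 1/(5.21×34.6) = 0.005547 K/W
R_total = 0.03203 K/W
Q = ΔT / R_total = 25 / 0.03203

Q ≈ 781 W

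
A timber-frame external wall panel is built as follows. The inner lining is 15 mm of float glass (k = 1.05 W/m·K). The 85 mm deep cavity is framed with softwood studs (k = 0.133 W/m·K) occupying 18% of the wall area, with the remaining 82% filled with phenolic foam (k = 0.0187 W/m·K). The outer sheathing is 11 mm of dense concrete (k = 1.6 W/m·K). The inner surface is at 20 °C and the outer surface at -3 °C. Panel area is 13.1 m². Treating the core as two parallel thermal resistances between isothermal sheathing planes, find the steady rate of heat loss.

Q ≈ 138 W

Sheathing layers in series; stud and cavity paths in parallel between them.
R_inner = 0.015/(1.05×13.1) = 0.001091 K/W
R_stud  = 0.085/(0.133×0.18×13.1) = 0.271 K/W
R_cav   = 0.085/(0.0187×0.82×13.1) = 0.4231 K/W
1/R_core = 1/R_stud + 1/R_cav → R_core = 0.1652 K/W
R_outer = 0.011/(1.6×13.1) = 5.248×10^-4 K/W
R_total = 0.1668 K/W
Q = ΔT/R_total = 23/0.1668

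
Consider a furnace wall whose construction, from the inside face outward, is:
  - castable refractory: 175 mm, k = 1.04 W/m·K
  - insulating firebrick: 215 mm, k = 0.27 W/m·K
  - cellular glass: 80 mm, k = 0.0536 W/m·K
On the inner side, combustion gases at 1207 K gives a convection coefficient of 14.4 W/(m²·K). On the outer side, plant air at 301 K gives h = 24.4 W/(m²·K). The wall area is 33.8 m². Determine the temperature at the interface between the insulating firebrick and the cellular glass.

Thermal resistances in series:
R_inner film = 1/(h_i·A) = 1/(14.4×33.8) = 0.002055 K/W
R_castable refractory = L/(kA) = 0.175/(1.04×33.8) = 0.004978 K/W
R_insulating firebrick = L/(kA) = 0.215/(0.27×33.8) = 0.02356 K/W
R_cellular glass = L/(kA) = 0.08/(0.0536×33.8) = 0.04416 K/W
R_outer film = 1/(h_o·A) = 1/(24.4×33.8) = 0.001213 K/W
R_total = 0.07596 K/W;  Q = ΔT/R_total = 906/0.07596 = 11930 W
T_interface = T_inner − Q·ΣR(inner→interface) = 1207 − 11900×0.03059

T ≈ 842 K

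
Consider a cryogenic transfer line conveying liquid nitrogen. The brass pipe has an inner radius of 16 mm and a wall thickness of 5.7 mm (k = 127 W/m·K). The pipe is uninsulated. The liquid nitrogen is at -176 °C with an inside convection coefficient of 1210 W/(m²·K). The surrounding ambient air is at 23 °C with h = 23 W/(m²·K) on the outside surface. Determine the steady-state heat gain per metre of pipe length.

Treating each annulus and film as a series resistance:
R_inner film = 1/(h_i·2πr₁L) = 1/(1210×2π×0.016×1) = 0.008221 K/W
R_brass pipe wall = ln(21.7/16)/(2π×127×1) = 3.819×10^-4 K/W
R_outer film = 1/(h_o·2πr_oL) = 1/(23×2π×0.0217×1) = 0.3189 K/W
R_total = 0.3275 K/W
Q = ΔT/R_total = 199/0.3275

q′ ≈ 608 W/m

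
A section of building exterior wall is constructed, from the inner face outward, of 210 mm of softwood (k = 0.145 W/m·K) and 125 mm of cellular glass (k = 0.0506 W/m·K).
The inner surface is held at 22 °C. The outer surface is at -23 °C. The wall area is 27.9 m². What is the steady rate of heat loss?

Q ≈ 320 W

Series thermal resistances:
R_softwood = L/(kA) = 0.21/(0.145×27.9) = 0.05191 K/W
R_cellular glass = L/(kA) = 0.125/(0.0506×27.9) = 0.08854 K/W
R_total = 0.1405 K/W
Q = ΔT / R_total = 45 / 0.1405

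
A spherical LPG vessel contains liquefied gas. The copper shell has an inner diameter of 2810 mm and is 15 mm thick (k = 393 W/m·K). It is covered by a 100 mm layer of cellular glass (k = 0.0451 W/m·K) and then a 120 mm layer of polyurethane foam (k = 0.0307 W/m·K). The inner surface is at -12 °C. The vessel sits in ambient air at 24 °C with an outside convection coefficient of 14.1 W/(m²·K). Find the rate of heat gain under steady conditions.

Q ≈ 173 W

Spherical conduction: R = (1/r_in − 1/r_out)/(4πk) per layer; series-sum.
R_copper shell = (1/1.405 − 1/1.42)/(4π×393) = 1.522×10^-6 K/W
R_cellular glass = (1/1.42 − 1/1.52)/(4π×0.0451) = 0.08175 K/W
R_polyurethane foam = (1/1.52 − 1/1.64)/(4π×0.0307) = 0.1248 K/W
R_outer film = 1/(h·4πr_o²) = 1/(14.1×4π×1.64²) = 0.002098 K/W
R_total = 0.2086 K/W
Q = ΔT/R_total = 36/0.2086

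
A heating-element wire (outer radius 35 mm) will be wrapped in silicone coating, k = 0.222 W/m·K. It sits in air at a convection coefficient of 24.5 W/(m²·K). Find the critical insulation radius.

For a cylinder r_cr = k/h = 0.222/24.5
r_cr = 9.06 mm; since the bare radius (35 mm) is above r_cr, any added insulation will reduce heat loss.

r_cr ≈ 9.06 mm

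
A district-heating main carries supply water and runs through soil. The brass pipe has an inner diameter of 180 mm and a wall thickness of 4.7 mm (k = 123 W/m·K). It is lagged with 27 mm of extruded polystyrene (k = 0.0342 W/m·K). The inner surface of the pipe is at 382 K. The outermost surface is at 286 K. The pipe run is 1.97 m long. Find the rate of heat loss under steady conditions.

Q ≈ 162 W

Radial resistances (cylindrical: R_cond = ln(r_o/r_i)/(2πkL), R_conv = 1/(h·2πrL)):
R_brass pipe wall = ln(94.7/90)/(2π×123×1.97) = 3.344×10^-5 K/W
R_extruded polystyrene = ln(121.7/94.7)/(2π×0.0342×1.97) = 0.5926 K/W
R_total = 0.5926 K/W
Q = ΔT/R_total = 96/0.5926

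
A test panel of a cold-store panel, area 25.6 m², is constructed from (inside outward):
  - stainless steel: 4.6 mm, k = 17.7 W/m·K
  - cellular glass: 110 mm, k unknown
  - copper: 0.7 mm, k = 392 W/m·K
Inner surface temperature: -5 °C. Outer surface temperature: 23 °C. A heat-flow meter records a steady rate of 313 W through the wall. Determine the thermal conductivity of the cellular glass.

k ≈ 0.048 W/(m·K)

Using the resistance-network approach (series):
R_stainless steel = L/(kA) = 0.0046/(17.7×25.6) = 1.015×10^-5 K/W
R_copper = L/(kA) = 0.0007/(392×25.6) = 6.975×10^-8 K/W
Sum of known resistances R_other = 1.022×10^-5 K/W
Total R = ΔT/Q = 28/313 = 0.08946 K/W
R_cellular glass = R_total − R_other = 0.08945 K/W
k = L/(R·A) = 0.11/(0.08945×25.6)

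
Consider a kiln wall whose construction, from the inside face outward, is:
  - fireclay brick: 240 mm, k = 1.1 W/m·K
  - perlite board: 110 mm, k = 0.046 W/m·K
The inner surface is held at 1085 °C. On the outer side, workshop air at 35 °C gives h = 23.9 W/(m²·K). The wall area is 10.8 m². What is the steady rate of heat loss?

Thermal resistances in series:
R_fireclay brick = L/(kA) = 0.24/(1.1×10.8) = 0.0202 K/W
R_perlite board = L/(kA) = 0.11/(0.046×10.8) = 0.2214 K/W
R_outer film = 1/(h_o·A) = 1/(23.9×10.8) = 0.003874 K/W
R_total = 0.2455 K/W
Q = ΔT / R_total = 1050 / 0.2455

Q ≈ 4280 W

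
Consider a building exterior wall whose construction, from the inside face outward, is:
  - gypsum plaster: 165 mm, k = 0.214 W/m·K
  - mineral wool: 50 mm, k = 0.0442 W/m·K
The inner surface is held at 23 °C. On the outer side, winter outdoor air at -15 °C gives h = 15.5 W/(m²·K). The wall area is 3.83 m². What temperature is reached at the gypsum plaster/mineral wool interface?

Using the resistance-network approach (series):
R_gypsum plaster = L/(kA) = 0.165/(0.214×3.83) = 0.2013 K/W
R_mineral wool = L/(kA) = 0.05/(0.0442×3.83) = 0.2954 K/W
R_outer film = 1/(h_o·A) = 1/(15.5×3.83) = 0.01684 K/W
R_total = 0.5135 K/W;  Q = ΔT/R_total = 38/0.5135 = 74 W
T_interface = T_inner − Q·ΣR(inner→interface) = 23 − 74×0.2013

T ≈ 8.1 °C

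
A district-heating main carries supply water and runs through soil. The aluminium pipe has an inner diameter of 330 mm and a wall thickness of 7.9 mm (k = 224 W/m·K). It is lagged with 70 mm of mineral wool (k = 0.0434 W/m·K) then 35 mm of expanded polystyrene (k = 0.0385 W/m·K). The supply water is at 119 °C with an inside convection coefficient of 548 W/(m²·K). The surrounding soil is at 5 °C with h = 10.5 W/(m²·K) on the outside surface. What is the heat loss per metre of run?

Radial resistances (cylindrical: R_cond = ln(r_o/r_i)/(2πkL), R_conv = 1/(h·2πrL)):
R_inner film = 1/(h_i·2πr₁L) = 1/(548×2π×0.165×1) = 0.00176 K/W
R_aluminium pipe wall = ln(172.9/165)/(2π×224×1) = 3.323×10^-5 K/W
R_mineral wool = ln(242.9/172.9)/(2π×0.0434×1) = 1.247 K/W
R_expanded polystyrene = ln(277.9/242.9)/(2π×0.0385×1) = 0.5565 K/W
R_outer film = 1/(h_o·2πr_oL) = 1/(10.5×2π×0.2779×1) = 0.05454 K/W
R_total = 1.859 K/W
Q = ΔT/R_total = 114/1.859

q′ ≈ 61.3 W/m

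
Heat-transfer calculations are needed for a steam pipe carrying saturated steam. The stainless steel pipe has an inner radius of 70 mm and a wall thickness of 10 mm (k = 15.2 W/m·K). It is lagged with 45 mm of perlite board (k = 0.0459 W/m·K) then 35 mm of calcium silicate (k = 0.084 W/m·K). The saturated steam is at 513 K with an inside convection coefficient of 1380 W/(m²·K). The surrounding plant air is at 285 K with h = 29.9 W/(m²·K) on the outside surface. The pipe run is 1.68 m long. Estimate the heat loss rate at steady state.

For a radial system each layer contributes R = ln(r_out/r_in)/(2πkL); films add R = 1/(hA).
R_inner film = 1/(h_i·2πr₁L) = 1/(1380×2π×0.07×1.68) = 9.807×10^-4 K/W
R_stainless steel pipe wall = ln(80/70)/(2π×15.2×1.68) = 8.322×10^-4 K/W
R_perlite board = ln(125/80)/(2π×0.0459×1.68) = 0.9211 K/W
R_calcium silicate = ln(160/125)/(2π×0.084×1.68) = 0.2784 K/W
R_outer film = 1/(h_o·2πr_oL) = 1/(29.9×2π×0.16×1.68) = 0.0198 K/W
R_total = 1.221 K/W
Q = ΔT/R_total = 228/1.221

Q ≈ 187 W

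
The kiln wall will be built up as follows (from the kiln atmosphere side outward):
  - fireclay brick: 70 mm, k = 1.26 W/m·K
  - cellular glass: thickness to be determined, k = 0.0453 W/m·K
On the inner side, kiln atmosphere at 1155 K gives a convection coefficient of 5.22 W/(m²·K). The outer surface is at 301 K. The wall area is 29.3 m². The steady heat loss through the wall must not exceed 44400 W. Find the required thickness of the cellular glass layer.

L ≈ 14.3 mm

Treating each layer as a thermal resistance in series:
R_inner film = 1/(h_i·A) = 1/(5.22×29.3) = 0.006538 K/W
R_fireclay brick = L/(kA) = 0.07/(1.26×29.3) = 0.001896 K/W
Sum of the known resistances R_other = 0.008434 K/W
Required total resistance R_tot = ΔT/Q_allow = 854/44400 = 0.01923 K/W
R_cellular glass = R_tot − R_other = 0.0108 K/W
L = R·k·A = 0.0108×0.0453×29.3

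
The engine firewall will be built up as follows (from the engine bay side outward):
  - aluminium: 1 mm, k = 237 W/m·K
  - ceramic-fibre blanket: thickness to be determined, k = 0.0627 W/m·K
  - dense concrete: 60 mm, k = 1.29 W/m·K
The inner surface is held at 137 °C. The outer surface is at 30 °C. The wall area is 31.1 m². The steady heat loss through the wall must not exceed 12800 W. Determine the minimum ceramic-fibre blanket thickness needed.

Series thermal resistances:
R_aluminium = L/(kA) = 0.001/(237×31.1) = 1.357×10^-7 K/W
R_dense concrete = L/(kA) = 0.06/(1.29×31.1) = 0.001496 K/W
Sum of the known resistances R_other = 0.001496 K/W
Required total resistance R_tot = ΔT/Q_allow = 107/12800 = 0.008359 K/W
R_ceramic-fibre blanket = R_tot − R_other = 0.006864 K/W
L = R·k·A = 0.006864×0.0627×31.1

L ≈ 13.4 mm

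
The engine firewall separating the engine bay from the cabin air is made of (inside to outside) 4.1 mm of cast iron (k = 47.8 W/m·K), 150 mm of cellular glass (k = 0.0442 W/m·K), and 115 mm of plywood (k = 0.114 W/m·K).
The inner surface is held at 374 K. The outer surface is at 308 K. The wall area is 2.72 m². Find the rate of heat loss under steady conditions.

Model the wall as resistances in series:
R_cast iron = L/(kA) = 0.0041/(47.8×2.72) = 3.153×10^-5 K/W
R_cellular glass = L/(kA) = 0.15/(0.0442×2.72) = 1.248 K/W
R_plywood = L/(kA) = 0.115/(0.114×2.72) = 0.3709 K/W
R_total = 1.619 K/W
Q = ΔT / R_total = 66 / 1.619

Q ≈ 40.8 W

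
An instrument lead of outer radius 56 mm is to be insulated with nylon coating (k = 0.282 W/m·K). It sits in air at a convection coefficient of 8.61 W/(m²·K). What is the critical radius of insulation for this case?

For a cylinder r_cr = k/h = 0.282/8.61
r_cr = 32.8 mm; since the bare radius (56 mm) is above r_cr, any added insulation will reduce heat loss.

r_cr ≈ 32.8 mm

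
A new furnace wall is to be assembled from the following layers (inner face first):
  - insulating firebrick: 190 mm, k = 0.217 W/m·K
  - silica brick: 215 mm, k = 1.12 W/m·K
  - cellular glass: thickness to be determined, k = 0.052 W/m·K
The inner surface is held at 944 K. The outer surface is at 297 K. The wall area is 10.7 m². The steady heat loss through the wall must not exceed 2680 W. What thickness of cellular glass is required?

Using the resistance-network approach (series):
R_insulating firebrick = L/(kA) = 0.19/(0.217×10.7) = 0.08183 K/W
R_silica brick = L/(kA) = 0.215/(1.12×10.7) = 0.01794 K/W
Sum of the known resistances R_other = 0.09977 K/W
Required total resistance R_tot = ΔT/Q_allow = 647/2680 = 0.2414 K/W
R_cellular glass = R_tot − R_other = 0.1416 K/W
L = R·k·A = 0.1416×0.052×10.7

L ≈ 78.8 mm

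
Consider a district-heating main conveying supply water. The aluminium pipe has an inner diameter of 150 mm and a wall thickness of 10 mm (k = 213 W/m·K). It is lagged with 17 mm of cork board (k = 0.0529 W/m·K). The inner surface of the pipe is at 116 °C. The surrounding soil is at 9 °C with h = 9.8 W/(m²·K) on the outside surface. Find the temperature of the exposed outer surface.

T ≈ 33.1 °C

Treating each annulus and film as a series resistance:
R_aluminium pipe wall = ln(85/75)/(2π×213×1) = 9.352×10^-5 K/W
R_cork board = ln(102/85)/(2π×0.0529×1) = 0.5485 K/W
R_outer film = 1/(h_o·2πr_oL) = 1/(9.8×2π×0.102×1) = 0.1592 K/W
R_total = 0.7078 K/W
Q = ΔT/R_total = 107/0.7078
Q = 151 W/m
T_interface = T_inner − Q·ΣR(inner→interface) = 116 − 151×0.5486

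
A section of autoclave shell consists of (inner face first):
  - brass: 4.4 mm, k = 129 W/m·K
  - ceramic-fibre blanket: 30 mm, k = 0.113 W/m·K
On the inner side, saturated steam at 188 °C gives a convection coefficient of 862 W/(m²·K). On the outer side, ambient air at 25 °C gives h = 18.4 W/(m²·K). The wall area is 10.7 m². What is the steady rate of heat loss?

Treating each layer as a thermal resistance in series:
R_inner film = 1/(h_i·A) = 1/(862×10.7) = 1.084×10^-4 K/W
R_brass = L/(kA) = 0.0044/(129×10.7) = 3.188×10^-6 K/W
R_ceramic-fibre blanket = L/(kA) = 0.03/(0.113×10.7) = 0.02481 K/W
R_outer film = 1/(h_o·A) = 1/(18.4×10.7) = 0.005079 K/W
R_total = 0.03 K/W
Q = ΔT / R_total = 163 / 0.03

Q ≈ 5430 W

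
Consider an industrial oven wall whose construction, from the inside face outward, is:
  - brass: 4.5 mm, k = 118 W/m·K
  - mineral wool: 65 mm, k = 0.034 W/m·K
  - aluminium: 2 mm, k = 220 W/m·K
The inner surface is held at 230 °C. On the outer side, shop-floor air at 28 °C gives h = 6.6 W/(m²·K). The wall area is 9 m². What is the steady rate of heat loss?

Model the wall as resistances in series:
R_brass = L/(kA) = 0.0045/(118×9) = 4.237×10^-6 K/W
R_mineral wool = L/(kA) = 0.065/(0.034×9) = 0.2124 K/W
R_aluminium = L/(kA) = 0.002/(220×9) = 1.01×10^-6 K/W
R_outer film = 1/(h_o·A) = 1/(6.6×9) = 0.01684 K/W
R_total = 0.2293 K/W
Q = ΔT / R_total = 202 / 0.2293

Q ≈ 881 W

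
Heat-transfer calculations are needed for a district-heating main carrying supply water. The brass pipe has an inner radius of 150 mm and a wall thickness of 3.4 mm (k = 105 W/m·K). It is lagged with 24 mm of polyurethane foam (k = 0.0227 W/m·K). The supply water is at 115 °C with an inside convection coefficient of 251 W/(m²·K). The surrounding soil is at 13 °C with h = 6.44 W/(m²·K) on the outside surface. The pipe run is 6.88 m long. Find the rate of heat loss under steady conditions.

Cylindrical conduction, so R = ln(r₂/r₁)/(2πkL) per layer, in series:
R_inner film = 1/(h_i·2πr₁L) = 1/(251×2π×0.15×6.88) = 6.144×10^-4 K/W
R_brass pipe wall = ln(153.4/150)/(2π×105×6.88) = 4.938×10^-6 K/W
R_polyurethane foam = ln(177.4/153.4)/(2π×0.0227×6.88) = 0.1481 K/W
R_outer film = 1/(h_o·2πr_oL) = 1/(6.44×2π×0.1774×6.88) = 0.02025 K/W
R_total = 0.169 K/W
Q = ΔT/R_total = 102/0.169

Q ≈ 604 W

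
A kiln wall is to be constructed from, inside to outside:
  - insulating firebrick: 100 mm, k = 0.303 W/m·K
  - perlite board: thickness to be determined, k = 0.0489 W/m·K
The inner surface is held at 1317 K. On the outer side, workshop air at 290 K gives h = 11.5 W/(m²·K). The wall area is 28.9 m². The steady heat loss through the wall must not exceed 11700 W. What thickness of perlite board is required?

L ≈ 104 mm

Model the wall as resistances in series:
R_insulating firebrick = L/(kA) = 0.1/(0.303×28.9) = 0.01142 K/W
R_outer film = 1/(h_o·A) = 1/(11.5×28.9) = 0.003009 K/W
Sum of the known resistances R_other = 0.01443 K/W
Required total resistance R_tot = ΔT/Q_allow = 1027/11700 = 0.08778 K/W
R_perlite board = R_tot − R_other = 0.07335 K/W
L = R·k·A = 0.07335×0.0489×28.9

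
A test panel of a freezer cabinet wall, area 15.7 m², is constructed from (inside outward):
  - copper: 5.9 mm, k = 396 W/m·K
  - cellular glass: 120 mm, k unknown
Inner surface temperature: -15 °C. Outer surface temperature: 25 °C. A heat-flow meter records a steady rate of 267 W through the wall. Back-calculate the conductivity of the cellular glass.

k ≈ 0.051 W/(m·K)

Thermal resistances in series:
R_copper = L/(kA) = 0.0059/(396×15.7) = 9.49×10^-7 K/W
Sum of known resistances R_other = 9.49×10^-7 K/W
Total R = ΔT/Q = 40/267 = 0.1498 K/W
R_cellular glass = R_total − R_other = 0.1498 K/W
k = L/(R·A) = 0.12/(0.1498×15.7)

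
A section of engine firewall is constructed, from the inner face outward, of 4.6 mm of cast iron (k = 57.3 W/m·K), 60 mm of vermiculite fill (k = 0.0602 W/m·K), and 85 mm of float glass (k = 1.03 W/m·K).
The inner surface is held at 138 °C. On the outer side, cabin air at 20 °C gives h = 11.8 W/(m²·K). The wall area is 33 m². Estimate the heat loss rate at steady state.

Q ≈ 3350 W

Model the wall as resistances in series:
R_cast iron = L/(kA) = 0.0046/(57.3×33) = 2.433×10^-6 K/W
R_vermiculite fill = L/(kA) = 0.06/(0.0602×33) = 0.0302 K/W
R_float glass = L/(kA) = 0.085/(1.03×33) = 0.002501 K/W
R_outer film = 1/(h_o·A) = 1/(11.8×33) = 0.002568 K/W
R_total = 0.03527 K/W
Q = ΔT / R_total = 118 / 0.03527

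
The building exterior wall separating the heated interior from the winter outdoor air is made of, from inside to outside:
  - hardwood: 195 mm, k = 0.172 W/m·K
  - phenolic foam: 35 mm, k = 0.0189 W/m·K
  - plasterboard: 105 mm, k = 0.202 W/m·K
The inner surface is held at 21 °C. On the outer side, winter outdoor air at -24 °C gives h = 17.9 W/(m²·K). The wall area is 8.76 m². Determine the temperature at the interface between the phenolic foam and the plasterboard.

T ≈ -16.7 °C

Treating each layer as a thermal resistance in series:
R_hardwood = L/(kA) = 0.195/(0.172×8.76) = 0.1294 K/W
R_phenolic foam = L/(kA) = 0.035/(0.0189×8.76) = 0.2114 K/W
R_plasterboard = L/(kA) = 0.105/(0.202×8.76) = 0.05934 K/W
R_outer film = 1/(h_o·A) = 1/(17.9×8.76) = 0.006377 K/W
R_total = 0.4065 K/W;  Q = ΔT/R_total = 45/0.4065 = 110.7 W
T_interface = T_inner − Q·ΣR(inner→interface) = 21 − 111×0.3408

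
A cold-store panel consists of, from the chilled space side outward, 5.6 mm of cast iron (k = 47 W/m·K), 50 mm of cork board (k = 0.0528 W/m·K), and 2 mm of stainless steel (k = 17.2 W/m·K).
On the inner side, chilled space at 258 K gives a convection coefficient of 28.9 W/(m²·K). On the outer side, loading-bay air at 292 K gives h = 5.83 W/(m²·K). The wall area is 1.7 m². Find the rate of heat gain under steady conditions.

Q ≈ 50.1 W

Model the wall as resistances in series:
R_inner film = 1/(h_i·A) = 1/(28.9×1.7) = 0.02035 K/W
R_cast iron = L/(kA) = 0.0056/(47×1.7) = 7.009×10^-5 K/W
R_cork board = L/(kA) = 0.05/(0.0528×1.7) = 0.557 K/W
R_stainless steel = L/(kA) = 0.002/(17.2×1.7) = 6.84×10^-5 K/W
R_outer film = 1/(h_o·A) = 1/(5.83×1.7) = 0.1009 K/W
R_total = 0.6784 K/W
Q = ΔT / R_total = 34 / 0.6784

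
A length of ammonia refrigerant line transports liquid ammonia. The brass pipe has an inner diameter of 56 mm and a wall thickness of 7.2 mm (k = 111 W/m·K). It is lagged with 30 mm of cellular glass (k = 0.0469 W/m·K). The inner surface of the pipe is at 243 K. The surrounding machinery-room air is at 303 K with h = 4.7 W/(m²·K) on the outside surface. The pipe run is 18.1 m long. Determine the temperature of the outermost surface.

Treating each annulus and film as a series resistance:
R_brass pipe wall = ln(35.2/28)/(2π×111×18.1) = 1.813×10^-5 K/W
R_cellular glass = ln(65.2/35.2)/(2π×0.0469×18.1) = 0.1156 K/W
R_outer film = 1/(h_o·2πr_oL) = 1/(4.7×2π×0.0652×18.1) = 0.02869 K/W
R_total = 0.1443 K/W
Q = ΔT/R_total = 60/0.1443
Q = 416 W
T_interface = T_inner + Q·ΣR(inner→interface) = 243 + 416×0.1156

T ≈ 291 K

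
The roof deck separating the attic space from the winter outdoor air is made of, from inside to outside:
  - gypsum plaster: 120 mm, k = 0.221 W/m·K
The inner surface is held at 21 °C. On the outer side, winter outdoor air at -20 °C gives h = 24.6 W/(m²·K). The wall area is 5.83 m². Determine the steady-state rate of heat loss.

Q ≈ 410 W

Treating each layer as a thermal resistance in series:
R_gypsum plaster = L/(kA) = 0.12/(0.221×5.83) = 0.09314 K/W
R_outer film = 1/(h_o·A) = 1/(24.6×5.83) = 0.006973 K/W
R_total = 0.1001 K/W
Q = ΔT / R_total = 41 / 0.1001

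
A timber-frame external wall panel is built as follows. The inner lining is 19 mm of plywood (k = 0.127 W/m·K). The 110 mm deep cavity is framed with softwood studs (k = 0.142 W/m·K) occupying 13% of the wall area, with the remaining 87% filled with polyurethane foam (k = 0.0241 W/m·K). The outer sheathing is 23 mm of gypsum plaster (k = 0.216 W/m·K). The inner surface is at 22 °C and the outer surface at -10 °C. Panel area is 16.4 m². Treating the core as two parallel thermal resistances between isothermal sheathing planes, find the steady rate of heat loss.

Sheathing layers in series; stud and cavity paths in parallel between them.
R_inner = 0.019/(0.127×16.4) = 0.009122 K/W
R_stud  = 0.11/(0.142×0.13×16.4) = 0.3633 K/W
R_cav   = 0.11/(0.0241×0.87×16.4) = 0.3199 K/W
1/R_core = 1/R_stud + 1/R_cav → R_core = 0.1701 K/W
R_outer = 0.023/(0.216×16.4) = 0.006493 K/W
R_total = 0.1857 K/W
Q = ΔT/R_total = 32/0.1857

Q ≈ 172 W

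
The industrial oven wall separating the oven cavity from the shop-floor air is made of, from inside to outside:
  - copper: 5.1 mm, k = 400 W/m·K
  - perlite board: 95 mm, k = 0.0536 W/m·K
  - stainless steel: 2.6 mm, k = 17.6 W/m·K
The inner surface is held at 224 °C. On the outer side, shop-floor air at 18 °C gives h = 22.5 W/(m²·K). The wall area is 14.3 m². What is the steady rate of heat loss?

Series thermal resistances:
R_copper = L/(kA) = 0.0051/(400×14.3) = 8.916×10^-7 K/W
R_perlite board = L/(kA) = 0.095/(0.0536×14.3) = 0.1239 K/W
R_stainless steel = L/(kA) = 0.0026/(17.6×14.3) = 1.033×10^-5 K/W
R_outer film = 1/(h_o·A) = 1/(22.5×14.3) = 0.003108 K/W
R_total = 0.1271 K/W
Q = ΔT / R_total = 206 / 0.1271

Q ≈ 1620 W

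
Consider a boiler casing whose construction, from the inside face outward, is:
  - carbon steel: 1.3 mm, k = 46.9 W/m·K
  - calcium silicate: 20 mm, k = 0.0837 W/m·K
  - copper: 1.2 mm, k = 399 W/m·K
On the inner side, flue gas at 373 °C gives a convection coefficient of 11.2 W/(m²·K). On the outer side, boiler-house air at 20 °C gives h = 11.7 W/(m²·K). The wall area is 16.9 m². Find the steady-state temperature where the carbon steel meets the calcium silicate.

Treating each layer as a thermal resistance in series:
R_inner film = 1/(h_i·A) = 1/(11.2×16.9) = 0.005283 K/W
R_carbon steel = L/(kA) = 0.0013/(46.9×16.9) = 1.64×10^-6 K/W
R_calcium silicate = L/(kA) = 0.02/(0.0837×16.9) = 0.01414 K/W
R_copper = L/(kA) = 0.0012/(399×16.9) = 1.78×10^-7 K/W
R_outer film = 1/(h_o·A) = 1/(11.7×16.9) = 0.005057 K/W
R_total = 0.02448 K/W;  Q = ΔT/R_total = 353/0.02448 = 14420 W
T_interface = T_inner − Q·ΣR(inner→interface) = 373 − 14400×0.005285

T ≈ 297 °C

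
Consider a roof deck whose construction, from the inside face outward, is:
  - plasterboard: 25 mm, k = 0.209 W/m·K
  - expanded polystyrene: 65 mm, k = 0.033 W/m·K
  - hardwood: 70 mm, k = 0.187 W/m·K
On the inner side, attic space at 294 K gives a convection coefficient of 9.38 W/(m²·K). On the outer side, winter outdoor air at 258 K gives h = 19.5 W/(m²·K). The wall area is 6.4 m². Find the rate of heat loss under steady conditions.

Series thermal resistances:
R_inner film = 1/(h_i·A) = 1/(9.38×6.4) = 0.01666 K/W
R_plasterboard = L/(kA) = 0.025/(0.209×6.4) = 0.01869 K/W
R_expanded polystyrene = L/(kA) = 0.065/(0.033×6.4) = 0.3078 K/W
R_hardwood = L/(kA) = 0.07/(0.187×6.4) = 0.05849 K/W
R_outer film = 1/(h_o·A) = 1/(19.5×6.4) = 0.008013 K/W
R_total = 0.4096 K/W
Q = ΔT / R_total = 36 / 0.4096

Q ≈ 87.9 W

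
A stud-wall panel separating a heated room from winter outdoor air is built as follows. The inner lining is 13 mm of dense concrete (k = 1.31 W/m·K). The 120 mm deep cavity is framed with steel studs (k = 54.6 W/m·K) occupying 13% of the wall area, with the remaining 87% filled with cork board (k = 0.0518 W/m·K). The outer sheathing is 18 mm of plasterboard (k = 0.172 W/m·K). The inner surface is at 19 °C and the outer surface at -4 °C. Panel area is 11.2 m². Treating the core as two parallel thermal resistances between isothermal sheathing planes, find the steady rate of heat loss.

Q ≈ 1960 W

Sheathing layers in series; stud and cavity paths in parallel between them.
R_inner = 0.013/(1.31×11.2) = 8.86×10^-4 K/W
R_stud  = 0.12/(54.6×0.13×11.2) = 0.001509 K/W
R_cav   = 0.12/(0.0518×0.87×11.2) = 0.2377 K/W
1/R_core = 1/R_stud + 1/R_cav → R_core = 0.0015 K/W
R_outer = 0.018/(0.172×11.2) = 0.009344 K/W
R_total = 0.01173 K/W
Q = ΔT/R_total = 23/0.01173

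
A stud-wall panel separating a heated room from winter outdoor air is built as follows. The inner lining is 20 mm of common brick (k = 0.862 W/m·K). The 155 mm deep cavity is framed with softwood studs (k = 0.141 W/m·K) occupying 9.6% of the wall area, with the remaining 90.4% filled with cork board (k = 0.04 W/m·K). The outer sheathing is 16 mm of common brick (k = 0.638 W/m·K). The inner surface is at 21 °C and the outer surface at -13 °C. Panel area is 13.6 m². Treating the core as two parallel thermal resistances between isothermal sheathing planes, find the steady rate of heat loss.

Sheathing layers in series; stud and cavity paths in parallel between them.
R_inner = 0.02/(0.862×13.6) = 0.001706 K/W
R_stud  = 0.155/(0.141×0.096×13.6) = 0.842 K/W
R_cav   = 0.155/(0.04×0.904×13.6) = 0.3152 K/W
1/R_core = 1/R_stud + 1/R_cav → R_core = 0.2293 K/W
R_outer = 0.016/(0.638×13.6) = 0.001844 K/W
R_total = 0.2329 K/W
Q = ΔT/R_total = 34/0.2329

Q ≈ 146 W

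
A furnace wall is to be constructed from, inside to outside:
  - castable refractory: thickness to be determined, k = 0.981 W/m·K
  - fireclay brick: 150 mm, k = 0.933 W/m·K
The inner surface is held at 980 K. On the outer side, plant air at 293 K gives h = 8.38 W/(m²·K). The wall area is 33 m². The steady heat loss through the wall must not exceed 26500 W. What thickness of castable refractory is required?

L ≈ 564 mm

Thermal resistances in series:
R_fireclay brick = L/(kA) = 0.15/(0.933×33) = 0.004872 K/W
R_outer film = 1/(h_o·A) = 1/(8.38×33) = 0.003616 K/W
Sum of the known resistances R_other = 0.008488 K/W
Required total resistance R_tot = ΔT/Q_allow = 687/26500 = 0.02592 K/W
R_castable refractory = R_tot − R_other = 0.01744 K/W
L = R·k·A = 0.01744×0.981×33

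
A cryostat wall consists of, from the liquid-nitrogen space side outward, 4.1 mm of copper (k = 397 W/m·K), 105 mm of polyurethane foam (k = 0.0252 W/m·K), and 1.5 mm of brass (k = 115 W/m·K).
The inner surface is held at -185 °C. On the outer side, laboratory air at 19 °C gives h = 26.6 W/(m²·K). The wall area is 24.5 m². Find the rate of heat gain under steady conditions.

Q ≈ 1190 W

Model the wall as resistances in series:
R_copper = L/(kA) = 0.0041/(397×24.5) = 4.215×10^-7 K/W
R_polyurethane foam = L/(kA) = 0.105/(0.0252×24.5) = 0.1701 K/W
R_brass = L/(kA) = 0.0015/(115×24.5) = 5.324×10^-7 K/W
R_outer film = 1/(h_o·A) = 1/(26.6×24.5) = 0.001534 K/W
R_total = 0.1716 K/W
Q = ΔT / R_total = 204 / 0.1716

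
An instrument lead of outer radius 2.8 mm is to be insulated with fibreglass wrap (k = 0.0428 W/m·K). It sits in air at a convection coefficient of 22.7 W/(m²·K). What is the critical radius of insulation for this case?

r_cr ≈ 1.89 mm

For a cylinder r_cr = k/h = 0.0428/22.7
r_cr = 1.89 mm; since the bare radius (2.8 mm) is above r_cr, any added insulation will reduce heat loss.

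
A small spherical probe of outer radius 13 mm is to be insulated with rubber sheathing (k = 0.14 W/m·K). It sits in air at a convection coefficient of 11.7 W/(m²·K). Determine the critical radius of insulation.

r_cr ≈ 23.9 mm

For a sphere r_cr = 2k/h = 2×0.14/11.7
r_cr = 23.9 mm; since the bare radius (13 mm) is below r_cr, adding a thin layer of insulation will *increase* heat loss.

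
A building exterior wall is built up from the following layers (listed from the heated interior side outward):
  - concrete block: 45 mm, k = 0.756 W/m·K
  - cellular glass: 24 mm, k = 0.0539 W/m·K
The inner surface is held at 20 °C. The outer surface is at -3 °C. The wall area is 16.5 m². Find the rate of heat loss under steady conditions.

Q ≈ 752 W

Model the wall as resistances in series:
R_concrete block = L/(kA) = 0.045/(0.756×16.5) = 0.003608 K/W
R_cellular glass = L/(kA) = 0.024/(0.0539×16.5) = 0.02699 K/W
R_total = 0.03059 K/W
Q = ΔT / R_total = 23 / 0.03059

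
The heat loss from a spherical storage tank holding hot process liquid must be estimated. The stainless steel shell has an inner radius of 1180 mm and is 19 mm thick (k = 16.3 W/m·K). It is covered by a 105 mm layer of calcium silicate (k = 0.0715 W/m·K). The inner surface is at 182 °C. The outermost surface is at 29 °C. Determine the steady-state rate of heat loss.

Radial (spherical) resistances in series:
R_stainless steel shell = (1/1.18 − 1/1.199)/(4π×16.3) = 6.556×10^-5 K/W
R_calcium silicate = (1/1.199 − 1/1.304)/(4π×0.0715) = 0.07474 K/W
R_total = 0.07481 K/W
Q = ΔT/R_total = 153/0.07481

Q ≈ 2050 W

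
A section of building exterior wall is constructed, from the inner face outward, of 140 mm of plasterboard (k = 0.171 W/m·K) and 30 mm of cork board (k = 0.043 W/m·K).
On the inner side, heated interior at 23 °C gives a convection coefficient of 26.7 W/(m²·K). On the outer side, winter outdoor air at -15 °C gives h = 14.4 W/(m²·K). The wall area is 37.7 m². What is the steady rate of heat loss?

Using the resistance-network approach (series):
R_inner film = 1/(h_i·A) = 1/(26.7×37.7) = 9.935×10^-4 K/W
R_plasterboard = L/(kA) = 0.14/(0.171×37.7) = 0.02172 K/W
R_cork board = L/(kA) = 0.03/(0.043×37.7) = 0.01851 K/W
R_outer film = 1/(h_o·A) = 1/(14.4×37.7) = 0.001842 K/W
R_total = 0.04306 K/W
Q = ΔT / R_total = 38 / 0.04306

Q ≈ 883 W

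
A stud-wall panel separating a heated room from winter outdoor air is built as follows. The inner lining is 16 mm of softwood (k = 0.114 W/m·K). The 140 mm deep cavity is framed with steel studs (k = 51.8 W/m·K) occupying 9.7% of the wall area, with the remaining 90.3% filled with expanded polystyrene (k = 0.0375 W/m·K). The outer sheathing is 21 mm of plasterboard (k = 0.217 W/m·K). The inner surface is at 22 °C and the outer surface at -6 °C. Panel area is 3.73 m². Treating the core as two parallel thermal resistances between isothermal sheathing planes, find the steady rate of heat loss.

Q ≈ 394 W

Sheathing layers in series; stud and cavity paths in parallel between them.
R_inner = 0.016/(0.114×3.73) = 0.03763 K/W
R_stud  = 0.14/(51.8×0.097×3.73) = 0.00747 K/W
R_cav   = 0.14/(0.0375×0.903×3.73) = 1.108 K/W
1/R_core = 1/R_stud + 1/R_cav → R_core = 0.00742 K/W
R_outer = 0.021/(0.217×3.73) = 0.02594 K/W
R_total = 0.07099 K/W
Q = ΔT/R_total = 28/0.07099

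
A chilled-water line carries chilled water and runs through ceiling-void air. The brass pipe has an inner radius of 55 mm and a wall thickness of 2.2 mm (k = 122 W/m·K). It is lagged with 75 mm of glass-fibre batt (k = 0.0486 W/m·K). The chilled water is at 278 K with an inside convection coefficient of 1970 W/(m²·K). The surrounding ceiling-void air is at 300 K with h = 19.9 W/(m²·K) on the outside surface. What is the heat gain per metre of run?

Radial resistances (cylindrical: R_cond = ln(r_o/r_i)/(2πkL), R_conv = 1/(h·2πrL)):
R_inner film = 1/(h_i·2πr₁L) = 1/(1970×2π×0.055×1) = 0.001469 K/W
R_brass pipe wall = ln(57.2/55)/(2π×122×1) = 5.117×10^-5 K/W
R_glass-fibre batt = ln(132.2/57.2)/(2π×0.0486×1) = 2.743 K/W
R_outer film = 1/(h_o·2πr_oL) = 1/(19.9×2π×0.1322×1) = 0.0605 K/W
R_total = 2.806 K/W
Q = ΔT/R_total = 22/2.806

q′ ≈ 7.84 W/m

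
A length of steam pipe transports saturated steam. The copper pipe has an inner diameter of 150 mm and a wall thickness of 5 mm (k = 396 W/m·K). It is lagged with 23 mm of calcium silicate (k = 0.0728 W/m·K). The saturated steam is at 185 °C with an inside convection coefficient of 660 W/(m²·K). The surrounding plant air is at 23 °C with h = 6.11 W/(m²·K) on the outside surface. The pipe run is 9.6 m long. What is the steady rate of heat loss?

Q ≈ 1920 W

For a radial system each layer contributes R = ln(r_out/r_in)/(2πkL); films add R = 1/(hA).
R_inner film = 1/(h_i·2πr₁L) = 1/(660×2π×0.075×9.6) = 3.349×10^-4 K/W
R_copper pipe wall = ln(80/75)/(2π×396×9.6) = 2.702×10^-6 K/W
R_calcium silicate = ln(103/80)/(2π×0.0728×9.6) = 0.05755 K/W
R_outer film = 1/(h_o·2πr_oL) = 1/(6.11×2π×0.103×9.6) = 0.02634 K/W
R_total = 0.08423 K/W
Q = ΔT/R_total = 162/0.08423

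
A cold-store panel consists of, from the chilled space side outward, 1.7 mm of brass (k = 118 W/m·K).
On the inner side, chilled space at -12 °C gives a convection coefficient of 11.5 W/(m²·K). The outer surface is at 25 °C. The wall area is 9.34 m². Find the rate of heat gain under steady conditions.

Q ≈ 3970 W

Thermal resistances in series:
R_inner film = 1/(h_i·A) = 1/(11.5×9.34) = 0.00931 K/W
R_brass = L/(kA) = 0.0017/(118×9.34) = 1.542×10^-6 K/W
R_total = 0.009312 K/W
Q = ΔT / R_total = 37 / 0.009312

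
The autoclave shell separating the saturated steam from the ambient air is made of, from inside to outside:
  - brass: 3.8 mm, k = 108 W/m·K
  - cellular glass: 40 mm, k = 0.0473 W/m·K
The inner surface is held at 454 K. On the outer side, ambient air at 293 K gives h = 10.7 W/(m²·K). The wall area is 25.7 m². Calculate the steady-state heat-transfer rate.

Q ≈ 4410 W

Using the resistance-network approach (series):
R_brass = L/(kA) = 0.0038/(108×25.7) = 1.369×10^-6 K/W
R_cellular glass = L/(kA) = 0.04/(0.0473×25.7) = 0.03291 K/W
R_outer film = 1/(h_o·A) = 1/(10.7×25.7) = 0.003636 K/W
R_total = 0.03654 K/W
Q = ΔT / R_total = 161 / 0.03654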